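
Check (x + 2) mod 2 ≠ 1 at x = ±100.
x = 100: LHS = (100 + 2) mod 2 = 102 mod 2 = 0; 0 ≠ 1 — holds
x = -100: LHS = ((-100) + 2) mod 2 = (-98) mod 2 = 0; 0 ≠ 1 — holds

Answer: Yes, holds for both x = 100 and x = -100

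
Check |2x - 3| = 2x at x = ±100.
x = 100: LHS = |2·100 - 3| = |197| = 197, RHS = 2·100 = 200; 197 = 200 — FAILS
x = -100: LHS = |2·(-100) - 3| = |-203| = 203, RHS = 2·(-100) = -200; 203 = -200 — FAILS

Answer: No, fails for both x = 100 and x = -100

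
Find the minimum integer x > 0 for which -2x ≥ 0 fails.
Testing positive integers:
x = 1: LHS = -2·1 = -2; -2 ≥ 0 — FAILS  ← smallest positive counterexample

Answer: x = 1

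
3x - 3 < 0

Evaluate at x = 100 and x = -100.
x = 100: LHS = 3·100 - 3 = 297; 297 < 0 — FAILS
x = -100: LHS = 3·(-100) - 3 = -303; -303 < 0 — holds

Answer: Partially: fails for x = 100, holds for x = -100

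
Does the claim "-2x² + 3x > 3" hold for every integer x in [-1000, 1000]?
The claim fails at x = 0:
x = 0: LHS = -2·0² + 3·0 = 0; 0 > 3 — FAILS

Because a single integer refutes it, the statement is false.

Answer: False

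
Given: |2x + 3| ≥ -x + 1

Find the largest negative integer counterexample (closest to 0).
Testing negative integers from -1 downward:
x = -1: LHS = |2·(-1) + 3| = |1| = 1, RHS = -(-1) + 1 = 2; 1 ≥ 2 — FAILS  ← closest negative counterexample to 0

Answer: x = -1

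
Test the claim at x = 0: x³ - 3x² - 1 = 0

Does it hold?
x = 0: LHS = 0³ - 3·0² - 1 = -1; -1 = 0 — FAILS

The relation fails at x = 0, so x = 0 is a counterexample.

Answer: No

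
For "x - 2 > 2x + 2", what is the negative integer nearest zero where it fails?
Testing negative integers from -1 downward:
x = -1: LHS = (-1) - 2 = -3, RHS = 2·(-1) + 2 = 0; -3 > 0 — FAILS  ← closest negative counterexample to 0

Answer: x = -1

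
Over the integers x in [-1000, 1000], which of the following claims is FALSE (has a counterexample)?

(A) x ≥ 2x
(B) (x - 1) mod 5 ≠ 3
(A) x = 1: RHS = 2·1 = 2; 1 ≥ 2 — FAILS
(B) x = -1: LHS = ((-1) - 1) mod 5 = (-2) mod 5 = 3; 3 ≠ 3 — FAILS

Answer: Both A and B are false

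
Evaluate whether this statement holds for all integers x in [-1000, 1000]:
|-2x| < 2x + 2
The claim fails at x = -1:
x = -1: LHS = |-2·(-1)| = |2| = 2, RHS = 2·(-1) + 2 = 0; 2 < 0 — FAILS

Because a single integer refutes it, the statement is false.

Answer: False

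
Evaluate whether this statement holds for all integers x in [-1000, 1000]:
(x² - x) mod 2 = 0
For a polynomial with integer coefficients, its value mod 2 depends only on x mod 2, so it suffices to check one representative of each residue class, x = 0, 1:
x = 0: LHS = (0² - 0) mod 2 = 0 mod 2 = 0; 0 = 0 — holds
x = 1: LHS = (1² - 1) mod 2 = 0 mod 2 = 0; 0 = 0 — holds
The relation holds in every residue class, so the relation holds for every integer in [-1000, 1000].

No counterexample exists.

Answer: True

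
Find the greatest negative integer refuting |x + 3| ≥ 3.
Testing negative integers from -1 downward:
x = -1: LHS = |(-1) + 3| = |2| = 2; 2 ≥ 3 — FAILS  ← closest negative counterexample to 0

Answer: x = -1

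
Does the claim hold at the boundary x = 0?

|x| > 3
x = 0: LHS = |0| = 0; 0 > 3 — FAILS

The relation fails at x = 0, so x = 0 is a counterexample.

Answer: No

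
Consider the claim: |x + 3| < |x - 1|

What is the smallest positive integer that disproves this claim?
Testing positive integers:
x = 1: LHS = |1 + 3| = |4| = 4, RHS = |1 - 1| = |0| = 0; 4 < 0 — FAILS  ← smallest positive counterexample

Answer: x = 1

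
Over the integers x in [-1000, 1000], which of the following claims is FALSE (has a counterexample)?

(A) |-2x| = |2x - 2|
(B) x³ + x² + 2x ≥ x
(A) x = 0: LHS = |-2·0| = |0| = 0, RHS = |2·0 - 2| = |-2| = 2; 0 = 2 — FAILS
(B) x = -1: LHS = (-1)³ + (-1)² + 2·(-1) = -2; -2 ≥ -1 — FAILS

Answer: Both A and B are false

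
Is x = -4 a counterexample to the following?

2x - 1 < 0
Substitute x = -4 into the relation:
x = -4: LHS = 2·(-4) - 1 = -9; -9 < 0 — holds

The claim holds here, so x = -4 is not a counterexample. (A counterexample exists elsewhere, e.g. x = 1.)

Answer: No, x = -4 is not a counterexample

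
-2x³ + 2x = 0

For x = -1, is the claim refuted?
Substitute x = -1 into the relation:
x = -1: LHS = -2·(-1)³ + 2·(-1) = 0; 0 = 0 — holds

The claim holds here, so x = -1 is not a counterexample. (A counterexample exists elsewhere, e.g. x = 2.)

Answer: No, x = -1 is not a counterexample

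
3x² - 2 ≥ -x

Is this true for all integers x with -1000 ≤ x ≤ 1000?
The claim fails at x = 0:
x = 0: LHS = 3·0² - 2 = -2, RHS = -0 = 0; -2 ≥ 0 — FAILS

Because a single integer refutes it, the statement is false.

Answer: False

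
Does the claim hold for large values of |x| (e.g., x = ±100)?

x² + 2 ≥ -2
x = 100: LHS = 100² + 2 = 10002; 10002 ≥ -2 — holds
x = -100: LHS = (-100)² + 2 = 10002; 10002 ≥ -2 — holds

Answer: Yes, holds for both x = 100 and x = -100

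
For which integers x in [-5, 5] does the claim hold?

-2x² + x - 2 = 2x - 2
Holds for: {0}
Fails for: {-5, -4, -3, -2, -1, 1, 2, 3, 4, 5}

Answer: {0}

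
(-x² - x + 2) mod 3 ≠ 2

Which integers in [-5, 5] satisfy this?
Holds for: {-5, -2, 1, 4}
Fails for: {-4, -3, -1, 0, 2, 3, 5}

Answer: {-5, -2, 1, 4}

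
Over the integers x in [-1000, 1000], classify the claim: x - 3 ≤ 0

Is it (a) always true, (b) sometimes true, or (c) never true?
Holds at x = 0: LHS = 0 - 3 = -3; -3 ≤ 0 — holds
Fails at x = 4: LHS = 4 - 3 = 1; 1 ≤ 0 — FAILS
It is satisfied by some integers in the range but not all.

Answer: Sometimes true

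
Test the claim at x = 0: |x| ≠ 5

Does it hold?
x = 0: LHS = |0| = 0; 0 ≠ 5 — holds

The relation is satisfied at x = 0.

Answer: Yes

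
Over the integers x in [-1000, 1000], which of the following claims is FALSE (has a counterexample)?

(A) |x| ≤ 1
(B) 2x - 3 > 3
(A) x = 2: LHS = |2| = 2; 2 ≤ 1 — FAILS
(B) x = 0: LHS = 2·0 - 3 = -3; -3 > 3 — FAILS

Answer: Both A and B are false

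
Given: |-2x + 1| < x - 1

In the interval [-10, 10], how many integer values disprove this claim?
Counterexamples in [-10, 10]: {-10, -9, -8, -7, -6, -5, -4, -3, -2, -1, 0, 1, 2, 3, 4, 5, 6, 7, 8, 9, 10}.

Counting them gives 21 values.

Answer: 21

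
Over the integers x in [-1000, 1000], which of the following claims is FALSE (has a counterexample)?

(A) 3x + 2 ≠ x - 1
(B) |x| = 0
(A) Track d = LHS − RHS over the integers in [-1000, 1000]. Equality would need d = 0, but d changes sign only between consecutive integers, jumping over 0:
x = -2: LHS = 3·(-2) + 2 = -4, RHS = (-2) - 1 = -3; -4 ≠ -3 — holds  (d = -1)
x = -1: LHS = 3·(-1) + 2 = -1, RHS = (-1) - 1 = -2; -1 ≠ -2 — holds  (d = 1)
Away from these crossings d keeps a constant sign, and checking every integer in [-1000, 1000] confirms d ≠ 0 throughout. Hence the two sides are never equal, so the relation holds for every integer in [-1000, 1000].

(B) x = 1: LHS = |1| = 1; 1 = 0 — FAILS

Only (B) has a counterexample.

Answer: B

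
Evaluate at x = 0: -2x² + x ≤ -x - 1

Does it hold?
x = 0: LHS = -2·0² + 0 = 0, RHS = -0 - 1 = -1; 0 ≤ -1 — FAILS

The relation fails at x = 0, so x = 0 is a counterexample.

Answer: No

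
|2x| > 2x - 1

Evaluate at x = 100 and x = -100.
x = 100: LHS = |2·100| = |200| = 200, RHS = 2·100 - 1 = 199; 200 > 199 — holds
x = -100: LHS = |2·(-100)| = |-200| = 200, RHS = 2·(-100) - 1 = -201; 200 > -201 — holds

Answer: Yes, holds for both x = 100 and x = -100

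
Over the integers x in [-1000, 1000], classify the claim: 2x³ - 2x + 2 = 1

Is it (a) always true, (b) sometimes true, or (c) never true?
Track d = LHS − RHS over the integers in [-1000, 1000]. Equality would need d = 0, but d changes sign only between consecutive integers, jumping over 0:
x = -2: LHS = 2·(-2)³ - 2·(-2) + 2 = -10; -10 = 1 — FAILS  (d = -11)
x = -1: LHS = 2·(-1)³ - 2·(-1) + 2 = 2; 2 = 1 — FAILS  (d = 1)
Away from these crossings d keeps a constant sign, and checking every integer in [-1000, 1000] confirms d ≠ 0 throughout. Hence the two sides are never equal, so the claimed relation (=) fails for every integer in [-1000, 1000].

No integer in the range satisfies it.

Answer: Never true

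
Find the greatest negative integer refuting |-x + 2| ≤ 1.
Testing negative integers from -1 downward:
x = -1: LHS = |-(-1) + 2| = |3| = 3; 3 ≤ 1 — FAILS  ← closest negative counterexample to 0

Answer: x = -1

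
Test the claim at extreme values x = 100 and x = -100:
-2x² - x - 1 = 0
x = 100: LHS = -2·100² - 100 - 1 = -20101; -20101 = 0 — FAILS
x = -100: LHS = -2·(-100)² - (-100) - 1 = -19901; -19901 = 0 — FAILS

Answer: No, fails for both x = 100 and x = -100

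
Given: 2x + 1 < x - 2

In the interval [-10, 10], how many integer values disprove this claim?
Counterexamples in [-10, 10]: {-3, -2, -1, 0, 1, 2, 3, 4, 5, 6, 7, 8, 9, 10}.

Counting them gives 14 values.

Answer: 14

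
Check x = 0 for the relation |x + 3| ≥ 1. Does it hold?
x = 0: LHS = |0 + 3| = |3| = 3; 3 ≥ 1 — holds

The relation is satisfied at x = 0.

Answer: Yes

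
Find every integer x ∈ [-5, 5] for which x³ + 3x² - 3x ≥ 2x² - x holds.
Holds for: {-2, -1, 0, 1, 2, 3, 4, 5}
Fails for: {-5, -4, -3}

Answer: {-2, -1, 0, 1, 2, 3, 4, 5}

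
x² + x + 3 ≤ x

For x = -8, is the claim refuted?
Substitute x = -8 into the relation:
x = -8: LHS = (-8)² + (-8) + 3 = 59; 59 ≤ -8 — FAILS

Since the claim fails at x = -8, this value is a counterexample.

Answer: Yes, x = -8 is a counterexample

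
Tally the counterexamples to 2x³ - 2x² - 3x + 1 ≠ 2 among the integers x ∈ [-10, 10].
Track d = LHS − RHS over the integers in [-10, 10]. Equality would need d = 0, but d changes sign only between consecutive integers, jumping over 0:
x = 1: LHS = 2·1³ - 2·1² - 3·1 + 1 = -2; -2 ≠ 2 — holds  (d = -4)
x = 2: LHS = 2·2³ - 2·2² - 3·2 + 1 = 3; 3 ≠ 2 — holds  (d = 1)
Away from these crossings d keeps a constant sign, and checking every integer in [-10, 10] confirms d ≠ 0 throughout. Hence the two sides are never equal, so the relation holds for every integer in [-10, 10].

No counterexample appears in that range.

Answer: 0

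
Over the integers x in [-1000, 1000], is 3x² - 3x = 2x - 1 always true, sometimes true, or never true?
Track d = LHS − RHS over the integers in [-1000, 1000]. Equality would need d = 0, but d changes sign only between consecutive integers, jumping over 0:
x = 0: LHS = 3·0² - 3·0 = 0, RHS = 2·0 - 1 = -1; 0 = -1 — FAILS  (d = 1)
x = 1: LHS = 3·1² - 3·1 = 0, RHS = 2·1 - 1 = 1; 0 = 1 — FAILS  (d = -1)
x = 1: LHS = 3·1² - 3·1 = 0, RHS = 2·1 - 1 = 1; 0 = 1 — FAILS  (d = -1)
x = 2: LHS = 3·2² - 3·2 = 6, RHS = 2·2 - 1 = 3; 6 = 3 — FAILS  (d = 3)
Away from these crossings d keeps a constant sign, and checking every integer in [-1000, 1000] confirms d ≠ 0 throughout. Hence the two sides are never equal, so the claimed relation (=) fails for every integer in [-1000, 1000].

No integer in the range satisfies it.

Answer: Never true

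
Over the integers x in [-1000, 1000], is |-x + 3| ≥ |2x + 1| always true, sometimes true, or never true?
Holds at x = 0: LHS = |-0 + 3| = |3| = 3, RHS = |2·0 + 1| = |1| = 1; 3 ≥ 1 — holds
Fails at x = 1: LHS = |-1 + 3| = |2| = 2, RHS = |2·1 + 1| = |3| = 3; 2 ≥ 3 — FAILS
It is satisfied by some integers in the range but not all.

Answer: Sometimes true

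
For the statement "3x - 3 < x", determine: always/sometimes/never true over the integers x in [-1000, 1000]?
Holds at x = 0: LHS = 3·0 - 3 = -3; -3 < 0 — holds
Fails at x = 2: LHS = 3·2 - 3 = 3; 3 < 2 — FAILS
It is satisfied by some integers in the range but not all.

Answer: Sometimes true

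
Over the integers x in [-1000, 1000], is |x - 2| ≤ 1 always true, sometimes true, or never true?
Holds at x = 1: LHS = |1 - 2| = |-1| = 1; 1 ≤ 1 — holds
Fails at x = 0: LHS = |0 - 2| = |-2| = 2; 2 ≤ 1 — FAILS
It is satisfied by some integers in the range but not all.

Answer: Sometimes true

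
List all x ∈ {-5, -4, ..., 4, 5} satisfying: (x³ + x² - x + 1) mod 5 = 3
For a polynomial with integer coefficients, its value mod 5 depends only on x mod 5, so it suffices to check one representative of each residue class, x = 0, 1, 2, 3, 4:
x = 0: LHS = (0³ + 0² - 0 + 1) mod 5 = 1 mod 5 = 1; 1 = 3 — FAILS
x = 1: LHS = (1³ + 1² - 1 + 1) mod 5 = 2 mod 5 = 2; 2 = 3 — FAILS
x = 2: LHS = (2³ + 2² - 2 + 1) mod 5 = 11 mod 5 = 1; 1 = 3 — FAILS
x = 3: LHS = (3³ + 3² - 3 + 1) mod 5 = 34 mod 5 = 4; 4 = 3 — FAILS
x = 4: LHS = (4³ + 4² - 4 + 1) mod 5 = 77 mod 5 = 2; 2 = 3 — FAILS
The relation fails in every residue class, so the claimed relation (=) fails for every integer in [-5, 5].

Answer: None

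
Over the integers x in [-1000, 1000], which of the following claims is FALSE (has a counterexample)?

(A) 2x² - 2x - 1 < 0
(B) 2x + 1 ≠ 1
(A) x = -1: LHS = 2·(-1)² - 2·(-1) - 1 = 3; 3 < 0 — FAILS
(B) x = 0: LHS = 2·0 + 1 = 1; 1 ≠ 1 — FAILS

Answer: Both A and B are false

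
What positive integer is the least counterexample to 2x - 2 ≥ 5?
Testing positive integers:
x = 1: LHS = 2·1 - 2 = 0; 0 ≥ 5 — FAILS  ← smallest positive counterexample

Answer: x = 1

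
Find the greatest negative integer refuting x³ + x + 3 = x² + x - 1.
Testing negative integers from -1 downward:
x = -1: LHS = (-1)³ + (-1) + 3 = 1, RHS = (-1)² + (-1) - 1 = -1; 1 = -1 — FAILS  ← closest negative counterexample to 0

Answer: x = -1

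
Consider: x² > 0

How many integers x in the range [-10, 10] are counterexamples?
Counterexamples in [-10, 10]: {0}.

Counting them gives 1 values.

Answer: 1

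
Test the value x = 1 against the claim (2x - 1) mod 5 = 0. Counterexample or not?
Substitute x = 1 into the relation:
x = 1: LHS = (2·1 - 1) mod 5 = 1 mod 5 = 1; 1 = 0 — FAILS

Since the claim fails at x = 1, this value is a counterexample.

Answer: Yes, x = 1 is a counterexample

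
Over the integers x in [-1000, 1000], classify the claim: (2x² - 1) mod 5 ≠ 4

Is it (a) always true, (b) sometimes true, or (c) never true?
Holds at x = 1: LHS = (2·1² - 1) mod 5 = 1 mod 5 = 1; 1 ≠ 4 — holds
Fails at x = 0: LHS = (2·0² - 1) mod 5 = (-1) mod 5 = 4; 4 ≠ 4 — FAILS
It is satisfied by some integers in the range but not all.

Answer: Sometimes true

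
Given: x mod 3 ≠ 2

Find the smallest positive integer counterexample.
Testing positive integers:
x = 1: LHS = 1 mod 3 = 1; 1 ≠ 2 — holds
x = 2: LHS = 2 mod 3 = 2; 2 ≠ 2 — FAILS  ← smallest positive counterexample

Answer: x = 2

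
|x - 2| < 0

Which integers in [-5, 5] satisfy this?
An absolute value is never negative, so the left side is ≥ 0 for every x, while the right side is 0. Tightest case in [-5, 5] is x = 2:
x = 2: LHS = |2 - 2| = |0| = 0; 0 < 0 — FAILS
Hence LHS − RHS is never negative, i.e. LHS ≥ RHS throughout, so the claimed relation (<) fails for every integer in [-5, 5].

Answer: None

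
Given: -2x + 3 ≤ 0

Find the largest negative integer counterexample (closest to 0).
Testing negative integers from -1 downward:
x = -1: LHS = -2·(-1) + 3 = 5; 5 ≤ 0 — FAILS  ← closest negative counterexample to 0

Answer: x = -1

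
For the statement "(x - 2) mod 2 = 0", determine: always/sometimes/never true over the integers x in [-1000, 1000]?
Holds at x = 0: LHS = (0 - 2) mod 2 = (-2) mod 2 = 0; 0 = 0 — holds
Fails at x = 1: LHS = (1 - 2) mod 2 = (-1) mod 2 = 1; 1 = 0 — FAILS
It is satisfied by some integers in the range but not all.

Answer: Sometimes true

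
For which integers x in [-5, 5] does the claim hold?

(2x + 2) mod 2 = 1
For a polynomial with integer coefficients, its value mod 2 depends only on x mod 2, so it suffices to check one representative of each residue class, x = 0, 1:
x = 0: LHS = (2·0 + 2) mod 2 = 2 mod 2 = 0; 0 = 1 — FAILS
x = 1: LHS = (2·1 + 2) mod 2 = 4 mod 2 = 0; 0 = 1 — FAILS
The relation fails in every residue class, so the claimed relation (=) fails for every integer in [-5, 5].

Answer: None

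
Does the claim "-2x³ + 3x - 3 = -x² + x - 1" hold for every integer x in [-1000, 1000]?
The claim fails at x = 0:
x = 0: LHS = -2·0³ + 3·0 - 3 = -3, RHS = -0² + 0 - 1 = -1; -3 = -1 — FAILS

Because a single integer refutes it, the statement is false.

Answer: False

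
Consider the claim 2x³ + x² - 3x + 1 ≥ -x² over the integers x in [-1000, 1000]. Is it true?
The claim fails at x = -2:
x = -2: LHS = 2·(-2)³ + (-2)² - 3·(-2) + 1 = -5, RHS = -(-2)² = -4; -5 ≥ -4 — FAILS

Because a single integer refutes it, the statement is false.

Answer: False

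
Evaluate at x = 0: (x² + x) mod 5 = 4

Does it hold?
x = 0: LHS = (0² + 0) mod 5 = 0 mod 5 = 0; 0 = 4 — FAILS

The relation fails at x = 0, so x = 0 is a counterexample.

Answer: No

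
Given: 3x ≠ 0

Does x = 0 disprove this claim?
Substitute x = 0 into the relation:
x = 0: LHS = 3·0 = 0; 0 ≠ 0 — FAILS

Since the claim fails at x = 0, this value is a counterexample.

Answer: Yes, x = 0 is a counterexample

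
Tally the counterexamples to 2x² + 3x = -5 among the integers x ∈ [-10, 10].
Counterexamples in [-10, 10]: {-10, -9, -8, -7, -6, -5, -4, -3, -2, -1, 0, 1, 2, 3, 4, 5, 6, 7, 8, 9, 10}.

Counting them gives 21 values.

Answer: 21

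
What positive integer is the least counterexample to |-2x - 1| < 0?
Testing positive integers:
x = 1: LHS = |-2·1 - 1| = |-3| = 3; 3 < 0 — FAILS  ← smallest positive counterexample

Answer: x = 1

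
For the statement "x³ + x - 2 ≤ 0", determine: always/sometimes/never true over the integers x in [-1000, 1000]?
Holds at x = 0: LHS = 0³ + 0 - 2 = -2; -2 ≤ 0 — holds
Fails at x = 2: LHS = 2³ + 2 - 2 = 8; 8 ≤ 0 — FAILS
It is satisfied by some integers in the range but not all.

Answer: Sometimes true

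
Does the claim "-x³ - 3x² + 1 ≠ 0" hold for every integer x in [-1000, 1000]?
Track d = LHS − RHS over the integers in [-1000, 1000]. Equality would need d = 0, but d changes sign only between consecutive integers, jumping over 0:
x = -3: LHS = -(-3)³ - 3·(-3)² + 1 = 1; 1 ≠ 0 — holds  (d = 1)
x = -2: LHS = -(-2)³ - 3·(-2)² + 1 = -3; -3 ≠ 0 — holds  (d = -3)
x = -1: LHS = -(-1)³ - 3·(-1)² + 1 = -1; -1 ≠ 0 — holds  (d = -1)
x = 0: LHS = -0³ - 3·0² + 1 = 1; 1 ≠ 0 — holds  (d = 1)
x = 0: LHS = -0³ - 3·0² + 1 = 1; 1 ≠ 0 — holds  (d = 1)
x = 1: LHS = -1³ - 3·1² + 1 = -3; -3 ≠ 0 — holds  (d = -3)
Away from these crossings d keeps a constant sign, and checking every integer in [-1000, 1000] confirms d ≠ 0 throughout. Hence the two sides are never equal, so the relation holds for every integer in [-1000, 1000].

No counterexample exists.

Answer: True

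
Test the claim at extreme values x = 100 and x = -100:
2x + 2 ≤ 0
x = 100: LHS = 2·100 + 2 = 202; 202 ≤ 0 — FAILS
x = -100: LHS = 2·(-100) + 2 = -198; -198 ≤ 0 — holds

Answer: Partially: fails for x = 100, holds for x = -100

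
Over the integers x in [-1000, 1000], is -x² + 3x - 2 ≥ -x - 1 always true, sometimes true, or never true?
Holds at x = 1: LHS = -1² + 3·1 - 2 = 0, RHS = -1 - 1 = -2; 0 ≥ -2 — holds
Fails at x = 0: LHS = -0² + 3·0 - 2 = -2, RHS = -0 - 1 = -1; -2 ≥ -1 — FAILS
It is satisfied by some integers in the range but not all.

Answer: Sometimes true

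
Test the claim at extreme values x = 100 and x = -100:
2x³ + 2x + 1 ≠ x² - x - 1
x = 100: LHS = 2·100³ + 2·100 + 1 = 2000201, RHS = 100² - 100 - 1 = 9899; 2000201 ≠ 9899 — holds
x = -100: LHS = 2·(-100)³ + 2·(-100) + 1 = -2000199, RHS = (-100)² - (-100) - 1 = 10099; -2000199 ≠ 10099 — holds

Answer: Yes, holds for both x = 100 and x = -100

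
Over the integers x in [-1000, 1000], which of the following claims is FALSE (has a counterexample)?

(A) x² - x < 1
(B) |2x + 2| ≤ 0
(A) x = -1: LHS = (-1)² - (-1) = 2; 2 < 1 — FAILS
(B) x = 0: LHS = |2·0 + 2| = |2| = 2; 2 ≤ 0 — FAILS

Answer: Both A and B are false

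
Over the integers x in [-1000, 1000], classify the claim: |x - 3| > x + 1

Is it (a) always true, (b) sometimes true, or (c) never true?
Holds at x = 0: LHS = |0 - 3| = |-3| = 3, RHS = 0 + 1 = 1; 3 > 1 — holds
Fails at x = 1: LHS = |1 - 3| = |-2| = 2, RHS = 1 + 1 = 2; 2 > 2 — FAILS
It is satisfied by some integers in the range but not all.

Answer: Sometimes true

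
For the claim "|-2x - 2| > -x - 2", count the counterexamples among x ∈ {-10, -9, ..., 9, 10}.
Over all integers in [-10, 10], LHS − RHS is smallest at x = -1, where it equals 1:
x = -1: LHS = |-2·(-1) - 2| = |0| = 0, RHS = -(-1) - 2 = -1; 0 > -1 — holds
At the ends of the range:
x = -10: LHS = |-2·(-10) - 2| = |18| = 18, RHS = -(-10) - 2 = 8; 18 > 8 — holds
x = 10: LHS = |-2·10 - 2| = |-22| = 22, RHS = -10 - 2 = -12; 22 > -12 — holds
Hence LHS − RHS is never zero or negative, i.e. LHS > RHS throughout, so the relation holds for every integer in [-10, 10].

No counterexample appears in that range.

Answer: 0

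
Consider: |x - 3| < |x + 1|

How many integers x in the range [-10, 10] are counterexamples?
Counterexamples in [-10, 10]: {-10, -9, -8, -7, -6, -5, -4, -3, -2, -1, 0, 1}.

Counting them gives 12 values.

Answer: 12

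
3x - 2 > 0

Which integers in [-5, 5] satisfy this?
Holds for: {1, 2, 3, 4, 5}
Fails for: {-5, -4, -3, -2, -1, 0}

Answer: {1, 2, 3, 4, 5}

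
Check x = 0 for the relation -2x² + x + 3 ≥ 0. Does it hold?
x = 0: LHS = -2·0² + 0 + 3 = 3; 3 ≥ 0 — holds

The relation is satisfied at x = 0.

Answer: Yes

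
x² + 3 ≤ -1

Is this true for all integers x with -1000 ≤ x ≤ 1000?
The claim fails at x = 0:
x = 0: LHS = 0² + 3 = 3; 3 ≤ -1 — FAILS

Because a single integer refutes it, the statement is false.

Answer: False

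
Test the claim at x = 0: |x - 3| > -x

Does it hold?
x = 0: LHS = |0 - 3| = |-3| = 3, RHS = -0 = 0; 3 > 0 — holds

The relation is satisfied at x = 0.

Answer: Yes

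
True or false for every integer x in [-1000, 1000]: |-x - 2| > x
Over all integers in [-1000, 1000], LHS − RHS is smallest at x = 0, where it equals 2:
x = 0: LHS = |-0 - 2| = |-2| = 2; 2 > 0 — holds
At the ends of the range:
x = -1000: LHS = |-(-1000) - 2| = |998| = 998; 998 > -1000 — holds
x = 1000: LHS = |-1000 - 2| = |-1002| = 1002; 1002 > 1000 — holds
Hence LHS − RHS is never zero or negative, i.e. LHS > RHS throughout, so the relation holds for every integer in [-1000, 1000].

No counterexample exists.

Answer: True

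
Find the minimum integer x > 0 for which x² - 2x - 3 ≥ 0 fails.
Testing positive integers:
x = 1: LHS = 1² - 2·1 - 3 = -4; -4 ≥ 0 — FAILS  ← smallest positive counterexample

Answer: x = 1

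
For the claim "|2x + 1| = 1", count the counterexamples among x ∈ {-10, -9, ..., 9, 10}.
Counterexamples in [-10, 10]: {-10, -9, -8, -7, -6, -5, -4, -3, -2, 1, 2, 3, 4, 5, 6, 7, 8, 9, 10}.

Counting them gives 19 values.

Answer: 19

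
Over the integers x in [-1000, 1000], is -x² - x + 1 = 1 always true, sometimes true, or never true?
Holds at x = 0: LHS = -0² - 0 + 1 = 1; 1 = 1 — holds
Fails at x = 1: LHS = -1² - 1 + 1 = -1; -1 = 1 — FAILS
It is satisfied by some integers in the range but not all.

Answer: Sometimes true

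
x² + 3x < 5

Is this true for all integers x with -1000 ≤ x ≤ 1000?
The claim fails at x = 2:
x = 2: LHS = 2² + 3·2 = 10; 10 < 5 — FAILS

Because a single integer refutes it, the statement is false.

Answer: False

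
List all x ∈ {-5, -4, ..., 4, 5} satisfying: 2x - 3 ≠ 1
Holds for: {-5, -4, -3, -2, -1, 0, 1, 3, 4, 5}
Fails for: {2}

Answer: {-5, -4, -3, -2, -1, 0, 1, 3, 4, 5}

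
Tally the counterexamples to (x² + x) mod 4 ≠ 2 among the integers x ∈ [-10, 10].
Counterexamples in [-10, 10]: {-10, -7, -6, -3, -2, 1, 2, 5, 6, 9, 10}.

Counting them gives 11 values.

Answer: 11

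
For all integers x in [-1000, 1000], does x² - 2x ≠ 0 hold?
The claim fails at x = 0:
x = 0: LHS = 0² - 2·0 = 0; 0 ≠ 0 — FAILS

Because a single integer refutes it, the statement is false.

Answer: False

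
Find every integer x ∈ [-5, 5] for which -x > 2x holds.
Holds for: {-5, -4, -3, -2, -1}
Fails for: {0, 1, 2, 3, 4, 5}

Answer: {-5, -4, -3, -2, -1}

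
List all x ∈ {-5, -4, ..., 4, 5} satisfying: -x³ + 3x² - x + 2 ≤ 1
Holds for: {3, 4, 5}
Fails for: {-5, -4, -3, -2, -1, 0, 1, 2}

Answer: {3, 4, 5}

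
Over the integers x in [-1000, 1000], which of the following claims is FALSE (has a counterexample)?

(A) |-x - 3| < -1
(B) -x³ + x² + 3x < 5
(A) x = 0: LHS = |-0 - 3| = |-3| = 3; 3 < -1 — FAILS
(B) x = -2: LHS = -(-2)³ + (-2)² + 3·(-2) = 6; 6 < 5 — FAILS

Answer: Both A and B are false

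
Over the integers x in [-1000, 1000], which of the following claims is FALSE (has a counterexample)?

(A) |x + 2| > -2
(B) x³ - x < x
(A) An absolute value is never negative, so the left side is ≥ 0 for every x, while the right side is -2. Tightest case in [-1000, 1000] is x = -2:
x = -2: LHS = |(-2) + 2| = |0| = 0; 0 > -2 — holds
Hence LHS − RHS is never zero or negative, i.e. LHS > RHS throughout, so the relation holds for every integer in [-1000, 1000].

(B) x = 0: LHS = 0³ - 0 = 0; 0 < 0 — FAILS

Only (B) has a counterexample.

Answer: B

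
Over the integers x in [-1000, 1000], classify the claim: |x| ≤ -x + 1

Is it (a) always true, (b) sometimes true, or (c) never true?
Holds at x = 0: LHS = |0| = 0, RHS = -0 + 1 = 1; 0 ≤ 1 — holds
Fails at x = 1: LHS = |1| = 1, RHS = -1 + 1 = 0; 1 ≤ 0 — FAILS
It is satisfied by some integers in the range but not all.

Answer: Sometimes true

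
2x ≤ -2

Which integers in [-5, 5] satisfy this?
Holds for: {-5, -4, -3, -2, -1}
Fails for: {0, 1, 2, 3, 4, 5}

Answer: {-5, -4, -3, -2, -1}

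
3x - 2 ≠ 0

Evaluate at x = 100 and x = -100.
x = 100: LHS = 3·100 - 2 = 298; 298 ≠ 0 — holds
x = -100: LHS = 3·(-100) - 2 = -302; -302 ≠ 0 — holds

Answer: Yes, holds for both x = 100 and x = -100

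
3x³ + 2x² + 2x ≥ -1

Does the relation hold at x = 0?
x = 0: LHS = 3·0³ + 2·0² + 2·0 = 0; 0 ≥ -1 — holds

The relation is satisfied at x = 0.

Answer: Yes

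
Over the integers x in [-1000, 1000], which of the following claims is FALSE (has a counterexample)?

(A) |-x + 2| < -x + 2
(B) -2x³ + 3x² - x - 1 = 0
(A) x = 0: LHS = |-0 + 2| = |2| = 2, RHS = -0 + 2 = 2; 2 < 2 — FAILS
(B) x = 0: LHS = -2·0³ + 3·0² - 0 - 1 = -1; -1 = 0 — FAILS

Answer: Both A and B are false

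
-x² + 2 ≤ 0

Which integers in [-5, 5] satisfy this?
Holds for: {-5, -4, -3, -2, 2, 3, 4, 5}
Fails for: {-1, 0, 1}

Answer: {-5, -4, -3, -2, 2, 3, 4, 5}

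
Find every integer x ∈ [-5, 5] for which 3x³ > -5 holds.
Holds for: {-1, 0, 1, 2, 3, 4, 5}
Fails for: {-5, -4, -3, -2}

Answer: {-1, 0, 1, 2, 3, 4, 5}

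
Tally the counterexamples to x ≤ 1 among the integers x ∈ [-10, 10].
Counterexamples in [-10, 10]: {2, 3, 4, 5, 6, 7, 8, 9, 10}.

Counting them gives 9 values.

Answer: 9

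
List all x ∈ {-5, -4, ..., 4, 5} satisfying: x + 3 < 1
Holds for: {-5, -4, -3}
Fails for: {-2, -1, 0, 1, 2, 3, 4, 5}

Answer: {-5, -4, -3}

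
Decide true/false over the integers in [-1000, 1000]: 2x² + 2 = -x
The claim fails at x = 0:
x = 0: LHS = 2·0² + 2 = 2, RHS = -0 = 0; 2 = 0 — FAILS

Because a single integer refutes it, the statement is false.

Answer: False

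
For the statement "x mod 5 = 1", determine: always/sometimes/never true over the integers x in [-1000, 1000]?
Holds at x = 1: LHS = 1 mod 5 = 1; 1 = 1 — holds
Fails at x = 0: LHS = 0 mod 5 = 0; 0 = 1 — FAILS
It is satisfied by some integers in the range but not all.

Answer: Sometimes true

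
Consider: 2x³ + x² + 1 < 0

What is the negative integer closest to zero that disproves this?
Testing negative integers from -1 downward:
x = -1: LHS = 2·(-1)³ + (-1)² + 1 = 0; 0 < 0 — FAILS  ← closest negative counterexample to 0

Answer: x = -1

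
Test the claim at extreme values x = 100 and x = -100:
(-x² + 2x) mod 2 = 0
x = 100: LHS = (-100² + 2·100) mod 2 = (-9800) mod 2 = 0; 0 = 0 — holds
x = -100: LHS = (-(-100)² + 2·(-100)) mod 2 = (-10200) mod 2 = 0; 0 = 0 — holds

Answer: Yes, holds for both x = 100 and x = -100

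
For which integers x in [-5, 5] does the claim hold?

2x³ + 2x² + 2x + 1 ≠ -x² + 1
Holds for: {-5, -4, -3, -2, -1, 1, 2, 3, 4, 5}
Fails for: {0}

Answer: {-5, -4, -3, -2, -1, 1, 2, 3, 4, 5}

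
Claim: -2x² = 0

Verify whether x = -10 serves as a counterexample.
Substitute x = -10 into the relation:
x = -10: LHS = -2·(-10)² = -200; -200 = 0 — FAILS

Since the claim fails at x = -10, this value is a counterexample.

Answer: Yes, x = -10 is a counterexample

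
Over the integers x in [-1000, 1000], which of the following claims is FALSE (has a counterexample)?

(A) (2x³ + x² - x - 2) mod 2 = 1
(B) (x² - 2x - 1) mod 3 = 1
(A) x = 0: LHS = (2·0³ + 0² - 0 - 2) mod 2 = (-2) mod 2 = 0; 0 = 1 — FAILS
(B) x = 0: LHS = (0² - 2·0 - 1) mod 3 = (-1) mod 3 = 2; 2 = 1 — FAILS

Answer: Both A and B are false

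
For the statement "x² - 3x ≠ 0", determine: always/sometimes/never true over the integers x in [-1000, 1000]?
Holds at x = 1: LHS = 1² - 3·1 = -2; -2 ≠ 0 — holds
Fails at x = 0: LHS = 0² - 3·0 = 0; 0 ≠ 0 — FAILS
It is satisfied by some integers in the range but not all.

Answer: Sometimes true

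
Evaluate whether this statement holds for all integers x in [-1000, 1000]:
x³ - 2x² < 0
The claim fails at x = 0:
x = 0: LHS = 0³ - 2·0² = 0; 0 < 0 — FAILS

Because a single integer refutes it, the statement is false.

Answer: False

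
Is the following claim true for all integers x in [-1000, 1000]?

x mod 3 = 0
The claim fails at x = 1:
x = 1: LHS = 1 mod 3 = 1; 1 = 0 — FAILS

Because a single integer refutes it, the statement is false.

Answer: False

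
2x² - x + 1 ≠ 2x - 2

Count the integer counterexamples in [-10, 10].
Over all integers in [-10, 10], LHS − RHS is always positive; it is smallest at x = 1, where it equals 2:
x = 1: LHS = 2·1² - 1 + 1 = 2, RHS = 2·1 - 2 = 0; 2 ≠ 0 — holds
At the ends of the range:
x = -10: LHS = 2·(-10)² - (-10) + 1 = 211, RHS = 2·(-10) - 2 = -22; 211 ≠ -22 — holds
x = 10: LHS = 2·10² - 10 + 1 = 191, RHS = 2·10 - 2 = 18; 191 ≠ 18 — holds
Hence LHS − RHS is never 0, i.e. the two sides are never equal, so the relation holds for every integer in [-10, 10].

No counterexample appears in that range.

Answer: 0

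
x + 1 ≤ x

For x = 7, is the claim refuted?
Substitute x = 7 into the relation:
x = 7: LHS = 7 + 1 = 8; 8 ≤ 7 — FAILS

Since the claim fails at x = 7, this value is a counterexample.

Answer: Yes, x = 7 is a counterexample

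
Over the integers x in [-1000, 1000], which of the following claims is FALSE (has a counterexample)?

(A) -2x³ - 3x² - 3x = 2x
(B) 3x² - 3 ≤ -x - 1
(A) x = 1: LHS = -2·1³ - 3·1² - 3·1 = -8, RHS = 2·1 = 2; -8 = 2 — FAILS
(B) x = 1: LHS = 3·1² - 3 = 0, RHS = -1 - 1 = -2; 0 ≤ -2 — FAILS

Answer: Both A and B are false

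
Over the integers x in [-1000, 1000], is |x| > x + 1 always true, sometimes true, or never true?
Holds at x = -1: LHS = |-1| = 1, RHS = (-1) + 1 = 0; 1 > 0 — holds
Fails at x = 0: LHS = |0| = 0, RHS = 0 + 1 = 1; 0 > 1 — FAILS
It is satisfied by some integers in the range but not all.

Answer: Sometimes true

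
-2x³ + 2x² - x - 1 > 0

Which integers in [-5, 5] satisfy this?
Holds for: {-5, -4, -3, -2, -1}
Fails for: {0, 1, 2, 3, 4, 5}

Answer: {-5, -4, -3, -2, -1}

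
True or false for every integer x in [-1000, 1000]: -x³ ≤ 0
The claim fails at x = -1:
x = -1: LHS = -(-1)³ = 1; 1 ≤ 0 — FAILS

Because a single integer refutes it, the statement is false.

Answer: False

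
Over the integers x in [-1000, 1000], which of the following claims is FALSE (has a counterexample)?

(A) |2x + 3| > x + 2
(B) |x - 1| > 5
(A) x = -1: LHS = |2·(-1) + 3| = |1| = 1, RHS = (-1) + 2 = 1; 1 > 1 — FAILS
(B) x = 0: LHS = |0 - 1| = |-1| = 1; 1 > 5 — FAILS

Answer: Both A and B are false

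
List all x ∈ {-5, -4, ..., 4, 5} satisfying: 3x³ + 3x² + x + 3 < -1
Holds for: {-5, -4, -3, -2}
Fails for: {-1, 0, 1, 2, 3, 4, 5}

Answer: {-5, -4, -3, -2}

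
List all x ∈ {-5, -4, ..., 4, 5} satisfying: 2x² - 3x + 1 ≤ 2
Holds for: {0, 1}
Fails for: {-5, -4, -3, -2, -1, 2, 3, 4, 5}

Answer: {0, 1}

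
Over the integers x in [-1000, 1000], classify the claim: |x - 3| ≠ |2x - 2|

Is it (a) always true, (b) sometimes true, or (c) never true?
Holds at x = 0: LHS = |0 - 3| = |-3| = 3, RHS = |2·0 - 2| = |-2| = 2; 3 ≠ 2 — holds
Fails at x = -1: LHS = |(-1) - 3| = |-4| = 4, RHS = |2·(-1) - 2| = |-4| = 4; 4 ≠ 4 — FAILS
It is satisfied by some integers in the range but not all.

Answer: Sometimes true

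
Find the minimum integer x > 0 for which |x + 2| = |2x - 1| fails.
Testing positive integers:
x = 1: LHS = |1 + 2| = |3| = 3, RHS = |2·1 - 1| = |1| = 1; 3 = 1 — FAILS  ← smallest positive counterexample

Answer: x = 1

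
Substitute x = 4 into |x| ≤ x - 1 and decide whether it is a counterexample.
Substitute x = 4 into the relation:
x = 4: LHS = |4| = 4, RHS = 4 - 1 = 3; 4 ≤ 3 — FAILS

Since the claim fails at x = 4, this value is a counterexample.

Answer: Yes, x = 4 is a counterexample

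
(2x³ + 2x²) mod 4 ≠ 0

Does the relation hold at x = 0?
x = 0: LHS = (2·0³ + 2·0²) mod 4 = 0 mod 4 = 0; 0 ≠ 0 — FAILS

The relation fails at x = 0, so x = 0 is a counterexample.

Answer: No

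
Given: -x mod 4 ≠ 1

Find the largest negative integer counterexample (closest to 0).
Testing negative integers from -1 downward:
x = -1: LHS = (-(-1)) mod 4 = 1 mod 4 = 1; 1 ≠ 1 — FAILS  ← closest negative counterexample to 0

Answer: x = -1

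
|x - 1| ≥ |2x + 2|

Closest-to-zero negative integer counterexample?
Testing negative integers from -1 downward:
x = -1: LHS = |(-1) - 1| = |-2| = 2, RHS = |2·(-1) + 2| = |0| = 0; 2 ≥ 0 — holds
x = -2: LHS = |(-2) - 1| = |-3| = 3, RHS = |2·(-2) + 2| = |-2| = 2; 3 ≥ 2 — holds
x = -3: LHS = |(-3) - 1| = |-4| = 4, RHS = |2·(-3) + 2| = |-4| = 4; 4 ≥ 4 — holds
x = -4: LHS = |(-4) - 1| = |-5| = 5, RHS = |2·(-4) + 2| = |-6| = 6; 5 ≥ 6 — FAILS  ← closest negative counterexample to 0

Answer: x = -4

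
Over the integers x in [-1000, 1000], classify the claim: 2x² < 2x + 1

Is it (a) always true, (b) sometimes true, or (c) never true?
Holds at x = 0: LHS = 2·0² = 0, RHS = 2·0 + 1 = 1; 0 < 1 — holds
Fails at x = -1: LHS = 2·(-1)² = 2, RHS = 2·(-1) + 1 = -1; 2 < -1 — FAILS
It is satisfied by some integers in the range but not all.

Answer: Sometimes true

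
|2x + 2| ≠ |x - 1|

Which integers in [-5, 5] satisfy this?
Holds for: {-5, -4, -2, -1, 0, 1, 2, 3, 4, 5}
Fails for: {-3}

Answer: {-5, -4, -2, -1, 0, 1, 2, 3, 4, 5}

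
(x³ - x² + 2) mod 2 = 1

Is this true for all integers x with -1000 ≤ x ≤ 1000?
The claim fails at x = 0:
x = 0: LHS = (0³ - 0² + 2) mod 2 = 2 mod 2 = 0; 0 = 1 — FAILS

Because a single integer refutes it, the statement is false.

Answer: False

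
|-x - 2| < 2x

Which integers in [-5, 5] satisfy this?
Holds for: {3, 4, 5}
Fails for: {-5, -4, -3, -2, -1, 0, 1, 2}

Answer: {3, 4, 5}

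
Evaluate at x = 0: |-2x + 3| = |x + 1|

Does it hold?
x = 0: LHS = |-2·0 + 3| = |3| = 3, RHS = |0 + 1| = |1| = 1; 3 = 1 — FAILS

The relation fails at x = 0, so x = 0 is a counterexample.

Answer: No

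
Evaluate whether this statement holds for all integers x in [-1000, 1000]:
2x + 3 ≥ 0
The claim fails at x = -2:
x = -2: LHS = 2·(-2) + 3 = -1; -1 ≥ 0 — FAILS

Because a single integer refutes it, the statement is false.

Answer: False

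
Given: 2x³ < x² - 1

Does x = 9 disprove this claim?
Substitute x = 9 into the relation:
x = 9: LHS = 2·9³ = 1458, RHS = 9² - 1 = 80; 1458 < 80 — FAILS

Since the claim fails at x = 9, this value is a counterexample.

Answer: Yes, x = 9 is a counterexample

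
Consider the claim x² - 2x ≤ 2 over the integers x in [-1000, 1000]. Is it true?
The claim fails at x = -1:
x = -1: LHS = (-1)² - 2·(-1) = 3; 3 ≤ 2 — FAILS

Because a single integer refutes it, the statement is false.

Answer: False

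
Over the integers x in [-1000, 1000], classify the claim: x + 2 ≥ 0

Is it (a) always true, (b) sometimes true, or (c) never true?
Holds at x = 0: LHS = 0 + 2 = 2; 2 ≥ 0 — holds
Fails at x = -3: LHS = (-3) + 2 = -1; -1 ≥ 0 — FAILS
It is satisfied by some integers in the range but not all.

Answer: Sometimes true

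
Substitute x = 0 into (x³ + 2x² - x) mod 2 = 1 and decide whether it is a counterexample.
Substitute x = 0 into the relation:
x = 0: LHS = (0³ + 2·0² - 0) mod 2 = 0 mod 2 = 0; 0 = 1 — FAILS

Since the claim fails at x = 0, this value is a counterexample.

Answer: Yes, x = 0 is a counterexample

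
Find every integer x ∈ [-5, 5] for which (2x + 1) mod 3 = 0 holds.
Holds for: {-5, -2, 1, 4}
Fails for: {-4, -3, -1, 0, 2, 3, 5}

Answer: {-5, -2, 1, 4}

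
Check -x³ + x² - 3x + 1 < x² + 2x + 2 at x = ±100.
x = 100: LHS = -100³ + 100² - 3·100 + 1 = -990299, RHS = 100² + 2·100 + 2 = 10202; -990299 < 10202 — holds
x = -100: LHS = -(-100)³ + (-100)² - 3·(-100) + 1 = 1010301, RHS = (-100)² + 2·(-100) + 2 = 9802; 1010301 < 9802 — FAILS

Answer: Partially: holds for x = 100, fails for x = -100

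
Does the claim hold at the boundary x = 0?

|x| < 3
x = 0: LHS = |0| = 0; 0 < 3 — holds

The relation is satisfied at x = 0.

Answer: Yes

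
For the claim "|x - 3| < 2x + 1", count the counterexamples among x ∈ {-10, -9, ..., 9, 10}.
Counterexamples in [-10, 10]: {-10, -9, -8, -7, -6, -5, -4, -3, -2, -1, 0}.

Counting them gives 11 values.

Answer: 11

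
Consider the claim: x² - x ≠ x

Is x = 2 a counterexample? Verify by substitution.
Substitute x = 2 into the relation:
x = 2: LHS = 2² - 2 = 2; 2 ≠ 2 — FAILS

Since the claim fails at x = 2, this value is a counterexample.

Answer: Yes, x = 2 is a counterexample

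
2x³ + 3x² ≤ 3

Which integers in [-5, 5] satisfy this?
Holds for: {-5, -4, -3, -2, -1, 0}
Fails for: {1, 2, 3, 4, 5}

Answer: {-5, -4, -3, -2, -1, 0}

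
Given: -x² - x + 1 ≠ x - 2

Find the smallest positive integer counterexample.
Testing positive integers:
x = 1: LHS = -1² - 1 + 1 = -1, RHS = 1 - 2 = -1; -1 ≠ -1 — FAILS  ← smallest positive counterexample

Answer: x = 1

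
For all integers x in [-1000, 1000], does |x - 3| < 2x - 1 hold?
The claim fails at x = 0:
x = 0: LHS = |0 - 3| = |-3| = 3, RHS = 2·0 - 1 = -1; 3 < -1 — FAILS

Because a single integer refutes it, the statement is false.

Answer: False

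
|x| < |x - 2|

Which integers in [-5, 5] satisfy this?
Holds for: {-5, -4, -3, -2, -1, 0}
Fails for: {1, 2, 3, 4, 5}

Answer: {-5, -4, -3, -2, -1, 0}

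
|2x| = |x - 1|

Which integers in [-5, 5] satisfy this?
Holds for: {-1}
Fails for: {-5, -4, -3, -2, 0, 1, 2, 3, 4, 5}

Answer: {-1}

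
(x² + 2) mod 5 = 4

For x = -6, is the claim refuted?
Substitute x = -6 into the relation:
x = -6: LHS = ((-6)² + 2) mod 5 = 38 mod 5 = 3; 3 = 4 — FAILS

Since the claim fails at x = -6, this value is a counterexample.

Answer: Yes, x = -6 is a counterexample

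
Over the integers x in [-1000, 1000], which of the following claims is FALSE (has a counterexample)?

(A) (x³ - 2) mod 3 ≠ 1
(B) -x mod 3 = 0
(A) x = 0: LHS = (0³ - 2) mod 3 = (-2) mod 3 = 1; 1 ≠ 1 — FAILS
(B) x = 1: LHS = (-1) mod 3 = 2; 2 = 0 — FAILS

Answer: Both A and B are false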